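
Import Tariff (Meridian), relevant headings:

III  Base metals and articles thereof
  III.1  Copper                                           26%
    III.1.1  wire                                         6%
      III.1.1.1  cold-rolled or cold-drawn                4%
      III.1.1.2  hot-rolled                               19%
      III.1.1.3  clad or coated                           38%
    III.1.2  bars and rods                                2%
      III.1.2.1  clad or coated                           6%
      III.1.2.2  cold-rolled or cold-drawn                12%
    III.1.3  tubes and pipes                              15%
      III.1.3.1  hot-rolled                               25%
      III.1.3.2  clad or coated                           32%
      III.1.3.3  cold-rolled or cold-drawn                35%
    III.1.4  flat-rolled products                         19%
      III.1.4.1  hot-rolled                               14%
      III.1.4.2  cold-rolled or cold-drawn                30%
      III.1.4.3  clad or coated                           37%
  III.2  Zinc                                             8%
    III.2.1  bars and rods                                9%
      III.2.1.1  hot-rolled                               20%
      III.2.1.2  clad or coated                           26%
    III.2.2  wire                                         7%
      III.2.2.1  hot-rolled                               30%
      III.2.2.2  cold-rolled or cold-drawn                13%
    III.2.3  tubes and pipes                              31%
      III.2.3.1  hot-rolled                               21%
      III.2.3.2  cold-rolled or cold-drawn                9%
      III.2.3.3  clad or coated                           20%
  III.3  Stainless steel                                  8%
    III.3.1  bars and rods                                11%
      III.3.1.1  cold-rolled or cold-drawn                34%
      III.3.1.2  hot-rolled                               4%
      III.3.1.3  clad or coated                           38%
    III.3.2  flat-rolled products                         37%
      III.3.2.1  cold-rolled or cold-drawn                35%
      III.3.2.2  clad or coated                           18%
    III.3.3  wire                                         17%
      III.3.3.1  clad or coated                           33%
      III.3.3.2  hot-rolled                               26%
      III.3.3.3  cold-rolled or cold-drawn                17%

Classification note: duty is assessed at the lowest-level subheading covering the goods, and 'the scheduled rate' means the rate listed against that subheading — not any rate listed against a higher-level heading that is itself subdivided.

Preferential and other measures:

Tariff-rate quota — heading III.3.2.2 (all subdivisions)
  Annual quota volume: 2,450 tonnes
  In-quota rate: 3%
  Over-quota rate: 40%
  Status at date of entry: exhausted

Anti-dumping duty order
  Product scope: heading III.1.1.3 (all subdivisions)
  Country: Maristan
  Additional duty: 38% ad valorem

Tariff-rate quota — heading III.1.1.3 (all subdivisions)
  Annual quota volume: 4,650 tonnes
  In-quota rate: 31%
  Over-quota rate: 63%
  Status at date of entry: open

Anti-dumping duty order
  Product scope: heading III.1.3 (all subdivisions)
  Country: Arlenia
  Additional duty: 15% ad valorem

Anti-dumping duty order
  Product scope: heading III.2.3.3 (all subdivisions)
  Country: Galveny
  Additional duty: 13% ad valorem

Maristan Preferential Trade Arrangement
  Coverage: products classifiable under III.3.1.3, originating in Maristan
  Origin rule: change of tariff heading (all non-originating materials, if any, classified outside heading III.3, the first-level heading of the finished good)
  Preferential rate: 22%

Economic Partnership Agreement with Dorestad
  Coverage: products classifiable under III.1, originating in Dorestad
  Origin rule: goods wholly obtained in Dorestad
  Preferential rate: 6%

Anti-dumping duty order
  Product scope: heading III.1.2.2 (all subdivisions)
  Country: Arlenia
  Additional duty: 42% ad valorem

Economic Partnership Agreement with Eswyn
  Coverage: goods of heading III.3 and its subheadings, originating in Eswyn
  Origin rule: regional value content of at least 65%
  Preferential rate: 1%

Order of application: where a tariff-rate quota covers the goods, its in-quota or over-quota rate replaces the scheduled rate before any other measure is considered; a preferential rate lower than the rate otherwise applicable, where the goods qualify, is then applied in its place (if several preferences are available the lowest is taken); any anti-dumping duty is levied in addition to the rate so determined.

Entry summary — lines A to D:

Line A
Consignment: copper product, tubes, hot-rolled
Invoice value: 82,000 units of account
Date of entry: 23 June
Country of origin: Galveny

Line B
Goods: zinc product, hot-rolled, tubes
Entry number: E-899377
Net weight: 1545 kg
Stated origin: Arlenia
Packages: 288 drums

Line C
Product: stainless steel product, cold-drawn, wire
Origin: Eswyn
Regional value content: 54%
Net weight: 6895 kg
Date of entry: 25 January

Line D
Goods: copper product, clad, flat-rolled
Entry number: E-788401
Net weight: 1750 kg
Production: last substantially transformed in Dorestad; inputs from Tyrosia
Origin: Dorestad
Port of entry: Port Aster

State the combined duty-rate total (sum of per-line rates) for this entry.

Line A: copper → III.1; tubes → III.1.3; hot-rolled → III.1.3.1. Scheduled 25%. No special measure applies. → 25%.
Line B: zinc → III.2; tubes → III.2.3; hot-rolled → III.2.3.1. Scheduled 21%. No special measure applies. → 21%.
Line C: stainless steel → III.3; wire → III.3.3; cold-drawn → III.3.3.3. Scheduled 17%. Eswyn agreement on III.3: RVC < 65%. → 17%.
Line D: copper → III.1; flat-rolled → III.1.4; clad → III.1.4.3. Scheduled 37%. Dorestad agreement on III.1: not wholly obtained. → 37%.
Sum: 25% + 21% + 17% + 37% = 100%.

100%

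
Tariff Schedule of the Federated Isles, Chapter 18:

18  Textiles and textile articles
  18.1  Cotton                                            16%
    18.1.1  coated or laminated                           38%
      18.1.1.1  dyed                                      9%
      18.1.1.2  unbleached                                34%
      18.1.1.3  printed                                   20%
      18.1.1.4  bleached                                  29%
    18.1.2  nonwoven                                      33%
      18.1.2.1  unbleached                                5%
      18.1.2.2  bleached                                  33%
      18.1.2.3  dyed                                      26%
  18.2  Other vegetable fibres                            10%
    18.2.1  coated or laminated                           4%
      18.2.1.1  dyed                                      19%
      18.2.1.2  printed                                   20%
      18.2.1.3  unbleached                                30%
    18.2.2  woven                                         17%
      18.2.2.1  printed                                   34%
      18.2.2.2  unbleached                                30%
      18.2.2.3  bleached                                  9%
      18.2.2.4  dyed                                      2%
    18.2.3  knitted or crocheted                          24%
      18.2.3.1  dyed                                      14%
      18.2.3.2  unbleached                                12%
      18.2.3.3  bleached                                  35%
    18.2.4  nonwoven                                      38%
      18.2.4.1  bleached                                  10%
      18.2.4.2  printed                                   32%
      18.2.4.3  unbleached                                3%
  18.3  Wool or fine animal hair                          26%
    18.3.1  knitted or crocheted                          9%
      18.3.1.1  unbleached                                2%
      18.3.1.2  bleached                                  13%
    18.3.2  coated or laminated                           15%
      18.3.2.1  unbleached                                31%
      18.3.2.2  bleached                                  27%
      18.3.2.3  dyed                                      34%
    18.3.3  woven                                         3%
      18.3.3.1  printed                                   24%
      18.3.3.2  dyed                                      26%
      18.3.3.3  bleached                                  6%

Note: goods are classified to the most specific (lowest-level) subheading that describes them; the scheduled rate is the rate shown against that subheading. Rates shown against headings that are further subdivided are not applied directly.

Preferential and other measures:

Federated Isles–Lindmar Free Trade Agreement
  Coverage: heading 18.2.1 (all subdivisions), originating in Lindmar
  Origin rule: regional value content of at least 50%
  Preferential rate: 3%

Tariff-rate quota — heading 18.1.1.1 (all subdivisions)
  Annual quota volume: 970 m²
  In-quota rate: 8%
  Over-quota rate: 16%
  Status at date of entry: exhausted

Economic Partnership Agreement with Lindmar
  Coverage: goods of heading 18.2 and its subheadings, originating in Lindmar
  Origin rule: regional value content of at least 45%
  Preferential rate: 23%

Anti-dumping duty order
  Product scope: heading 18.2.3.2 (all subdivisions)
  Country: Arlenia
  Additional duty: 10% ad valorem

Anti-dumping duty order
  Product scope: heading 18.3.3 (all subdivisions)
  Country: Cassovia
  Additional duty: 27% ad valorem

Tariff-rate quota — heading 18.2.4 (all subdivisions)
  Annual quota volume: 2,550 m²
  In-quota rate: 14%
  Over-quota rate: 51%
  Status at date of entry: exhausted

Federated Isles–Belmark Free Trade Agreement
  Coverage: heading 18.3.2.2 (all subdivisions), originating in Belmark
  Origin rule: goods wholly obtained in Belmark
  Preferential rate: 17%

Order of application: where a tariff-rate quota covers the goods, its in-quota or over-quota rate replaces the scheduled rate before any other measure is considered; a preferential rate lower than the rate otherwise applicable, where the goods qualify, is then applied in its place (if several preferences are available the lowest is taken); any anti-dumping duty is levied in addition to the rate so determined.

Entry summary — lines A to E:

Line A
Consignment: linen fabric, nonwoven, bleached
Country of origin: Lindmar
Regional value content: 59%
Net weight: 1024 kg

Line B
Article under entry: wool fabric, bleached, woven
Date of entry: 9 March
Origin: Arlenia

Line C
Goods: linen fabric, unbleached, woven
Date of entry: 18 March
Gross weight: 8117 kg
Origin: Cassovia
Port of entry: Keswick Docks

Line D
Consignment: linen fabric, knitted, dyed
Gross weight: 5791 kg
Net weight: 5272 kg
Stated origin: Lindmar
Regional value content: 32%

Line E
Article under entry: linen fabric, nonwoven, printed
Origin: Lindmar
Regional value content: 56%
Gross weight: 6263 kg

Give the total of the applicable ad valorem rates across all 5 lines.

96%

Line A: linen → 18.2; nonwoven → 18.2.4; bleached → 18.2.4.1. Scheduled 10%. quota on 18.2.4 exhausted → over-quota 51%; Lindmar agreement on 18.2.1: 18.2.4.1 not covered; Lindmar agreement on 18.2: RVC ≥ 45% → 23% available; preferential 23%. → 23%.
Line B: wool → 18.3; woven → 18.3.3; bleached → 18.3.3.3. Scheduled 6%. No special measure applies. → 6%.
Line C: linen → 18.2; woven → 18.2.2; unbleached → 18.2.2.2. Scheduled 30%. No special measure applies. → 30%.
Line D: linen → 18.2; knitted → 18.2.3; dyed → 18.2.3.1. Scheduled 14%. Lindmar agreement on 18.2.1: 18.2.3.1 not covered; Lindmar agreement on 18.2: RVC < 45%. → 14%.
Line E: linen → 18.2; nonwoven → 18.2.4; printed → 18.2.4.2. Scheduled 32%. quota on 18.2.4 exhausted → over-quota 51%; Lindmar agreement on 18.2.1: 18.2.4.2 not covered; Lindmar agreement on 18.2: RVC ≥ 45% → 23% available; preferential 23%. → 23%.
Sum: 23% + 6% + 30% + 14% + 23% = 96%.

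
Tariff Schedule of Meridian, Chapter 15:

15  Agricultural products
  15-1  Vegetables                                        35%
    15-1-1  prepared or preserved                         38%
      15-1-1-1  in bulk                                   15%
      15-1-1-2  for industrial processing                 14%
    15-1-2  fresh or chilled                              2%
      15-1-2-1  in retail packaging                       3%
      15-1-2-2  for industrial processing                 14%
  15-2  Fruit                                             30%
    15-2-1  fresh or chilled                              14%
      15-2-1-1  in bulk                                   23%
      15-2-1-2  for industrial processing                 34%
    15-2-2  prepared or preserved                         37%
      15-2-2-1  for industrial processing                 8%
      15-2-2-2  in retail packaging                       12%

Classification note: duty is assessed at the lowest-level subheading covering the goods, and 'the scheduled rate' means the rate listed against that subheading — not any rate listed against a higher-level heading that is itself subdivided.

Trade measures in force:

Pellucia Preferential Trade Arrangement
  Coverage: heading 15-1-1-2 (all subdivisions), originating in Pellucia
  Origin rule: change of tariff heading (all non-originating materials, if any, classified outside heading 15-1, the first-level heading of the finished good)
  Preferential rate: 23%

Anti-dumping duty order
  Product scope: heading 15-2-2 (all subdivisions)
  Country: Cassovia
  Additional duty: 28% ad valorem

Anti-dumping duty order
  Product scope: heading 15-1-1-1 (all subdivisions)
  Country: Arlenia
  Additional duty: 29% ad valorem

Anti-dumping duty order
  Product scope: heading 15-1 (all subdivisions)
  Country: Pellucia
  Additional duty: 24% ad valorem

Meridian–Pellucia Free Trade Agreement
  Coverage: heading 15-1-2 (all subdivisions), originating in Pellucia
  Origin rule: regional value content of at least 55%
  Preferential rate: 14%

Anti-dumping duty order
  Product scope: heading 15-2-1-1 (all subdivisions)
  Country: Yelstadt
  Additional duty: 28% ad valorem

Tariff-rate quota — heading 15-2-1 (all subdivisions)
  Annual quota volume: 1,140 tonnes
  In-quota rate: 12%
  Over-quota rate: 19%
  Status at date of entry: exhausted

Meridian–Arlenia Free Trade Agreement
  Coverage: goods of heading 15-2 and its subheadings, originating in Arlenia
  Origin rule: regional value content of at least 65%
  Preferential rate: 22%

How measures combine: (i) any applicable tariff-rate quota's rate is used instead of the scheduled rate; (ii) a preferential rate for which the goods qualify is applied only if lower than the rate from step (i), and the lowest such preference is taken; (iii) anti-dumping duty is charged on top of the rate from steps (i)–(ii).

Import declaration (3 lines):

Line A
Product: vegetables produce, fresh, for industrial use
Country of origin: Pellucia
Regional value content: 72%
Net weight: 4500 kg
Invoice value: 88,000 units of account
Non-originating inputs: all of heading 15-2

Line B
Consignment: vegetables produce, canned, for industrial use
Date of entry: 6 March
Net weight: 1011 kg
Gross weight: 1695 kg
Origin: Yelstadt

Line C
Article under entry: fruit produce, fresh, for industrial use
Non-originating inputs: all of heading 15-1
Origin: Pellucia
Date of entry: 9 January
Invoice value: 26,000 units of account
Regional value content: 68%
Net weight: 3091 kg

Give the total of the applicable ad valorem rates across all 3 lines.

Line A: vegetables → 15-1; fresh → 15-1-2; for industrial use → 15-1-2-2. Scheduled 14%. Pellucia agreement on 15-1-1-2: 15-1-2-2 not covered; Pellucia agreement on 15-1-2: RVC ≥ 55% → 14% available; preference 14% not lower than 14% → no reduction; anti-dumping (Pellucia, 15-1): +24%; total 14% + 24% = 38%. → 38%.
Line B: vegetables → 15-1; canned → 15-1-1; for industrial use → 15-1-1-2. Scheduled 14%. No special measure applies. → 14%.
Line C: fruit → 15-2; fresh → 15-2-1; for industrial use → 15-2-1-2. Scheduled 34%. quota on 15-2-1 exhausted → over-quota 19%; Pellucia agreement on 15-1-1-2: 15-2-1-2 not covered; Pellucia agreement on 15-1-2: 15-2-1-2 not covered. → 19%.
Sum: 38% + 14% + 19% = 71%.

71%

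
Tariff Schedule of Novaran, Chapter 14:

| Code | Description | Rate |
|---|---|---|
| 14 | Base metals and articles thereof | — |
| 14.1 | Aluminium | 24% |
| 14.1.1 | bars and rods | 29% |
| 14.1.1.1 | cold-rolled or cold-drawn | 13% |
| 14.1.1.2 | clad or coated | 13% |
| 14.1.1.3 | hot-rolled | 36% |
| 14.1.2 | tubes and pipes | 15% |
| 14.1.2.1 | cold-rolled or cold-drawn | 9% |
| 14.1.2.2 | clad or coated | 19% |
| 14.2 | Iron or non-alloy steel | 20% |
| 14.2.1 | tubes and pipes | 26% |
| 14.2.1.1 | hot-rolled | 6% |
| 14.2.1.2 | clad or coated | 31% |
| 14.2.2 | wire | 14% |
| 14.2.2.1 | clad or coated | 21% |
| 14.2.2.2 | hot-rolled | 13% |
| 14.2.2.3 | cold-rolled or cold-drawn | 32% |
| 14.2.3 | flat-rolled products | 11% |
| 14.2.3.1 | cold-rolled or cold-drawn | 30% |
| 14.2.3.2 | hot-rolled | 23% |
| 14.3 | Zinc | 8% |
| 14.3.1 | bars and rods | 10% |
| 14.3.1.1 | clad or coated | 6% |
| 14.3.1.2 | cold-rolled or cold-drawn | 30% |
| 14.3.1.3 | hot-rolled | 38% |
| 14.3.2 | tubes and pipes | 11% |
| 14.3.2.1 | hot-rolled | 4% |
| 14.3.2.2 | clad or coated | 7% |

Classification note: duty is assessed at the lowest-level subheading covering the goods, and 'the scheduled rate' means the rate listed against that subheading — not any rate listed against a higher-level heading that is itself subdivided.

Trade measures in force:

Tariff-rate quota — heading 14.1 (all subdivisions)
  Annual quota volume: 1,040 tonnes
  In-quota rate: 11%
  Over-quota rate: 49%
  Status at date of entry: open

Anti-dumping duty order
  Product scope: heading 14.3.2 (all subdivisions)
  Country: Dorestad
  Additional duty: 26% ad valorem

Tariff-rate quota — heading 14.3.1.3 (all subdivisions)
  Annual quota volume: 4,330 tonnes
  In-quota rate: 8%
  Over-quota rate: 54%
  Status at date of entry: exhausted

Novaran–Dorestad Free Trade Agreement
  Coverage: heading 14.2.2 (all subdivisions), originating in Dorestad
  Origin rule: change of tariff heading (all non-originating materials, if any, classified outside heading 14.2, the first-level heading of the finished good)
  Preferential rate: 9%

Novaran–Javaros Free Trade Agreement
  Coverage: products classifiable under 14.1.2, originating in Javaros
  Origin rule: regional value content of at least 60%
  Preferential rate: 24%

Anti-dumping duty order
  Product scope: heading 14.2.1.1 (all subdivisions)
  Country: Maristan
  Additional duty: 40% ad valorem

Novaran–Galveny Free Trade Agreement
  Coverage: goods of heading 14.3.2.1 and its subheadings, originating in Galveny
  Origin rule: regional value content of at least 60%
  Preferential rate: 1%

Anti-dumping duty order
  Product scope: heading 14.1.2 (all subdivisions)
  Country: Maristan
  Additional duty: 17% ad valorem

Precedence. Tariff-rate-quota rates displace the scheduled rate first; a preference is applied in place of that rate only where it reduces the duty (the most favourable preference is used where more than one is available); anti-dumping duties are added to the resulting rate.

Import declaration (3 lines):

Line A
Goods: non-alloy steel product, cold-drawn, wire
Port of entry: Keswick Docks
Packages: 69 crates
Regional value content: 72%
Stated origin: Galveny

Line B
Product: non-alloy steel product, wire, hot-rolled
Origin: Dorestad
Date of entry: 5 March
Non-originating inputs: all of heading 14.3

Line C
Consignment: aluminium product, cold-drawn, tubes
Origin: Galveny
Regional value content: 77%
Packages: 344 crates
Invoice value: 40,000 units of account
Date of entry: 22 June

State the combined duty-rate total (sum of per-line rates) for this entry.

52%

Line A: non-alloy steel → 14.2; wire → 14.2.2; cold-drawn → 14.2.2.3. Scheduled 32%. Galveny agreement on 14.3.2.1: 14.2.2.3 not covered. → 32%.
Line B: non-alloy steel → 14.2; wire → 14.2.2; hot-rolled → 14.2.2.2. Scheduled 13%. Dorestad agreement on 14.2.2: CTH met → 9% available; preferential 9%. → 9%.
Line C: aluminium → 14.1; tubes → 14.1.2; cold-drawn → 14.1.2.1. Scheduled 9%. quota on 14.1 open → in-quota 11%; Galveny agreement on 14.3.2.1: 14.1.2.1 not covered. → 11%.
Sum: 32% + 9% + 11% = 52%.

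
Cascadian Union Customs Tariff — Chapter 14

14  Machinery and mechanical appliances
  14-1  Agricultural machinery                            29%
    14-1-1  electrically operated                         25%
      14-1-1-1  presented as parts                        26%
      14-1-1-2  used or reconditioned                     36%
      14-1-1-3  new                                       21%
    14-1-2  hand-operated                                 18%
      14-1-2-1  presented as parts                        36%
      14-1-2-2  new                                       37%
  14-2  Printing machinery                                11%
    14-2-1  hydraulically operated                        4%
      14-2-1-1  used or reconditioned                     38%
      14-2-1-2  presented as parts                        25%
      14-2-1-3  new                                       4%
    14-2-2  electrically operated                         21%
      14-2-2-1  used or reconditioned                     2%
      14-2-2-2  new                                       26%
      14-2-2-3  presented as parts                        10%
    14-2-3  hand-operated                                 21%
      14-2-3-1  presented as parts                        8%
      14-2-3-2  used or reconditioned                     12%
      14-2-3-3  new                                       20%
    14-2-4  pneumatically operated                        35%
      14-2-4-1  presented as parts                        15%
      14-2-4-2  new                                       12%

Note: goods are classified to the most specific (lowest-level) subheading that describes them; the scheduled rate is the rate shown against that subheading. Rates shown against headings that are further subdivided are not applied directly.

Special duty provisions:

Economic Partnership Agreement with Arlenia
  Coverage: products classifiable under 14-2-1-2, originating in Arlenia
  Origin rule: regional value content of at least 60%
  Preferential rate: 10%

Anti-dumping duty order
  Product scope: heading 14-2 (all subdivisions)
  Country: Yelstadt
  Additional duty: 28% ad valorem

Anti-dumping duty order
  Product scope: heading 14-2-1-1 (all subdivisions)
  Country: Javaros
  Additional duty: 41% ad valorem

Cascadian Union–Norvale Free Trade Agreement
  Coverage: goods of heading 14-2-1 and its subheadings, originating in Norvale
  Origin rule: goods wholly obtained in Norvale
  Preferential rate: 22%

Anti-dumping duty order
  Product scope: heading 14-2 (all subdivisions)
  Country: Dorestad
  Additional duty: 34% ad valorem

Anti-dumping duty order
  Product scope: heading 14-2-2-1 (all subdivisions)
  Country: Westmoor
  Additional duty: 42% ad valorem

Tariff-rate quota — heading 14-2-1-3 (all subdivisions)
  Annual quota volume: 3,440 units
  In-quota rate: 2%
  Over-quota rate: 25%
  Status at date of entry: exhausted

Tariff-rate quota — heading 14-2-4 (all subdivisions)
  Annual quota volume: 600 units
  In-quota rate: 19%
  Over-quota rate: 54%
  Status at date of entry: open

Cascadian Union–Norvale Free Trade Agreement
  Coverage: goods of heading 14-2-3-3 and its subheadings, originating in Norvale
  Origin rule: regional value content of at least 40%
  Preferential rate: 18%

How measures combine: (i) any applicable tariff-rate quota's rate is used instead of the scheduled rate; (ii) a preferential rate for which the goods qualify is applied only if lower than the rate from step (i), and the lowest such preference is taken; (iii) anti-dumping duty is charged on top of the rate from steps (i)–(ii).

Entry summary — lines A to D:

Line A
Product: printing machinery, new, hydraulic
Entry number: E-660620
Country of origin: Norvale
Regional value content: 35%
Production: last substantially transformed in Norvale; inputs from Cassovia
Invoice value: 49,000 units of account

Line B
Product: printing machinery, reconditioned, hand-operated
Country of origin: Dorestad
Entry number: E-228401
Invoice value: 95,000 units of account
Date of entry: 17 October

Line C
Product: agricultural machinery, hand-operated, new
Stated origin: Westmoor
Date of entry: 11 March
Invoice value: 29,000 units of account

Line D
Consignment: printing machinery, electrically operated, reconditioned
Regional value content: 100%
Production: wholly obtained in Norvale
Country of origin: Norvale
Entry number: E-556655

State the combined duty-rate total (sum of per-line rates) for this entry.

110%

Line A: printing → 14-2; hydraulic → 14-2-1; new → 14-2-1-3. Scheduled 4%. quota on 14-2-1-3 exhausted → over-quota 25%; Norvale agreement on 14-2-1: not wholly obtained; Norvale agreement on 14-2-3-3: 14-2-1-3 not covered. → 25%.
Line B: printing → 14-2; hand-operated → 14-2-3; reconditioned → 14-2-3-2. Scheduled 12%. anti-dumping (Dorestad, 14-2): +34%; total 12% + 34% = 46%. → 46%.
Line C: agricultural → 14-1; hand-operated → 14-1-2; new → 14-1-2-2. Scheduled 37%. No special measure applies. → 37%.
Line D: printing → 14-2; electrically operated → 14-2-2; reconditioned → 14-2-2-1. Scheduled 2%. Norvale agreement on 14-2-1: 14-2-2-1 not covered; Norvale agreement on 14-2-3-3: 14-2-2-1 not covered. → 2%.
Sum: 25% + 46% + 37% + 2% = 110%.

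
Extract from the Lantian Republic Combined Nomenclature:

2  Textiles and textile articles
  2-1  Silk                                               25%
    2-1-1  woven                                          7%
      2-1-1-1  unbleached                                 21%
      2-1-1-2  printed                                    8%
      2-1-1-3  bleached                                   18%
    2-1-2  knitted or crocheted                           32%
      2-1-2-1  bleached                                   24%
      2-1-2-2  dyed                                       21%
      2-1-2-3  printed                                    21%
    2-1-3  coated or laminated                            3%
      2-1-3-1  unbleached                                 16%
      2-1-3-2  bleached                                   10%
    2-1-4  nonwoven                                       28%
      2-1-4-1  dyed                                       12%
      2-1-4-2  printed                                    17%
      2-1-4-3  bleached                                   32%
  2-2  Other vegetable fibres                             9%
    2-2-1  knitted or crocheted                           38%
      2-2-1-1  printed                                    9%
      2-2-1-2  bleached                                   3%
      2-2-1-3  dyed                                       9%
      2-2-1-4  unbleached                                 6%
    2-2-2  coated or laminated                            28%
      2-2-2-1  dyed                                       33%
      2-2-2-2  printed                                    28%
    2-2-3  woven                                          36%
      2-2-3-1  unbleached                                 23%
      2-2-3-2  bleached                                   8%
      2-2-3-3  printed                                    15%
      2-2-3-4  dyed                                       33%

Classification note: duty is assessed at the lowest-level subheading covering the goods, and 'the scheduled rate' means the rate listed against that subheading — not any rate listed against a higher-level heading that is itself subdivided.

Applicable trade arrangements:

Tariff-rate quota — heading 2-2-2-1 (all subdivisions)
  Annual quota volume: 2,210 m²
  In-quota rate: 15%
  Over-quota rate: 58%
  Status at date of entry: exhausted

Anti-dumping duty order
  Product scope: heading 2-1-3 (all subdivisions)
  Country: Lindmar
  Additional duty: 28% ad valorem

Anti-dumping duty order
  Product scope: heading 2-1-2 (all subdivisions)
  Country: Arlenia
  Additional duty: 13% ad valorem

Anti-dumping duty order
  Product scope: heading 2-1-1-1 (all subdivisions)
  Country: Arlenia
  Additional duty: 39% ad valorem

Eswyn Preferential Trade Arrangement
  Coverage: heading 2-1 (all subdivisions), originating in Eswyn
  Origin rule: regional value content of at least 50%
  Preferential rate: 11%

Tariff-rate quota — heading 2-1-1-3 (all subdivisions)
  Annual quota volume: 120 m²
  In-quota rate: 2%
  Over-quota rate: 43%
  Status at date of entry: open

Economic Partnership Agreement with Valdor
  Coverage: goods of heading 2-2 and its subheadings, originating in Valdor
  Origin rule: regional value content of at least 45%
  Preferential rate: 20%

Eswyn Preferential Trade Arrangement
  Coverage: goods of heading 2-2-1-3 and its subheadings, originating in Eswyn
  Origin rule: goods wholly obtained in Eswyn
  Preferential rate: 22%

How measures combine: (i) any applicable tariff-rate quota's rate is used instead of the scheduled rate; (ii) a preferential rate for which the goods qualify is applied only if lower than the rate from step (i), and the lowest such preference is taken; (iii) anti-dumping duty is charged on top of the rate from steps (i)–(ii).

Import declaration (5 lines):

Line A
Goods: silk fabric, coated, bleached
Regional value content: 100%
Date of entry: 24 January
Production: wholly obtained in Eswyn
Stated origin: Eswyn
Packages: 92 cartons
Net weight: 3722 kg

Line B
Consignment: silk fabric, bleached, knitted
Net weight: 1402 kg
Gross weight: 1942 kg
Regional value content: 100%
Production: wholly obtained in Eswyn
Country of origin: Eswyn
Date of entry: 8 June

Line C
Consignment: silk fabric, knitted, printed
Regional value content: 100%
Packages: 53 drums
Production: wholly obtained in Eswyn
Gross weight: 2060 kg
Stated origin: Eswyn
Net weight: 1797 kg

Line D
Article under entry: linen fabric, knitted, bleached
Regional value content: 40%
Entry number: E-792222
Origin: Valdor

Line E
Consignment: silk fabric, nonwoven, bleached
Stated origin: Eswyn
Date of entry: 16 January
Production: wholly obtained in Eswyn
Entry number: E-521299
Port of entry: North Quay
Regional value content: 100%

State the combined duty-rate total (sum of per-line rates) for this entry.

46%

Line A: silk → 2-1; coated → 2-1-3; bleached → 2-1-3-2. Scheduled 10%. Eswyn agreement on 2-1: RVC ≥ 50% → 11% available; Eswyn agreement on 2-2-1-3: 2-1-3-2 not covered; preference 11% not lower than 10% → no reduction. → 10%.
Line B: silk → 2-1; knitted → 2-1-2; bleached → 2-1-2-1. Scheduled 24%. Eswyn agreement on 2-1: RVC ≥ 50% → 11% available; Eswyn agreement on 2-2-1-3: 2-1-2-1 not covered; preferential 11%. → 11%.
Line C: silk → 2-1; knitted → 2-1-2; printed → 2-1-2-3. Scheduled 21%. Eswyn agreement on 2-1: RVC ≥ 50% → 11% available; Eswyn agreement on 2-2-1-3: 2-1-2-3 not covered; preferential 11%. → 11%.
Line D: linen → 2-2; knitted → 2-2-1; bleached → 2-2-1-2. Scheduled 3%. Valdor agreement on 2-2: RVC < 45%. → 3%.
Line E: silk → 2-1; nonwoven → 2-1-4; bleached → 2-1-4-3. Scheduled 32%. Eswyn agreement on 2-1: RVC ≥ 50% → 11% available; Eswyn agreement on 2-2-1-3: 2-1-4-3 not covered; preferential 11%. → 11%.
Sum: 10% + 11% + 11% + 3% + 11% = 46%.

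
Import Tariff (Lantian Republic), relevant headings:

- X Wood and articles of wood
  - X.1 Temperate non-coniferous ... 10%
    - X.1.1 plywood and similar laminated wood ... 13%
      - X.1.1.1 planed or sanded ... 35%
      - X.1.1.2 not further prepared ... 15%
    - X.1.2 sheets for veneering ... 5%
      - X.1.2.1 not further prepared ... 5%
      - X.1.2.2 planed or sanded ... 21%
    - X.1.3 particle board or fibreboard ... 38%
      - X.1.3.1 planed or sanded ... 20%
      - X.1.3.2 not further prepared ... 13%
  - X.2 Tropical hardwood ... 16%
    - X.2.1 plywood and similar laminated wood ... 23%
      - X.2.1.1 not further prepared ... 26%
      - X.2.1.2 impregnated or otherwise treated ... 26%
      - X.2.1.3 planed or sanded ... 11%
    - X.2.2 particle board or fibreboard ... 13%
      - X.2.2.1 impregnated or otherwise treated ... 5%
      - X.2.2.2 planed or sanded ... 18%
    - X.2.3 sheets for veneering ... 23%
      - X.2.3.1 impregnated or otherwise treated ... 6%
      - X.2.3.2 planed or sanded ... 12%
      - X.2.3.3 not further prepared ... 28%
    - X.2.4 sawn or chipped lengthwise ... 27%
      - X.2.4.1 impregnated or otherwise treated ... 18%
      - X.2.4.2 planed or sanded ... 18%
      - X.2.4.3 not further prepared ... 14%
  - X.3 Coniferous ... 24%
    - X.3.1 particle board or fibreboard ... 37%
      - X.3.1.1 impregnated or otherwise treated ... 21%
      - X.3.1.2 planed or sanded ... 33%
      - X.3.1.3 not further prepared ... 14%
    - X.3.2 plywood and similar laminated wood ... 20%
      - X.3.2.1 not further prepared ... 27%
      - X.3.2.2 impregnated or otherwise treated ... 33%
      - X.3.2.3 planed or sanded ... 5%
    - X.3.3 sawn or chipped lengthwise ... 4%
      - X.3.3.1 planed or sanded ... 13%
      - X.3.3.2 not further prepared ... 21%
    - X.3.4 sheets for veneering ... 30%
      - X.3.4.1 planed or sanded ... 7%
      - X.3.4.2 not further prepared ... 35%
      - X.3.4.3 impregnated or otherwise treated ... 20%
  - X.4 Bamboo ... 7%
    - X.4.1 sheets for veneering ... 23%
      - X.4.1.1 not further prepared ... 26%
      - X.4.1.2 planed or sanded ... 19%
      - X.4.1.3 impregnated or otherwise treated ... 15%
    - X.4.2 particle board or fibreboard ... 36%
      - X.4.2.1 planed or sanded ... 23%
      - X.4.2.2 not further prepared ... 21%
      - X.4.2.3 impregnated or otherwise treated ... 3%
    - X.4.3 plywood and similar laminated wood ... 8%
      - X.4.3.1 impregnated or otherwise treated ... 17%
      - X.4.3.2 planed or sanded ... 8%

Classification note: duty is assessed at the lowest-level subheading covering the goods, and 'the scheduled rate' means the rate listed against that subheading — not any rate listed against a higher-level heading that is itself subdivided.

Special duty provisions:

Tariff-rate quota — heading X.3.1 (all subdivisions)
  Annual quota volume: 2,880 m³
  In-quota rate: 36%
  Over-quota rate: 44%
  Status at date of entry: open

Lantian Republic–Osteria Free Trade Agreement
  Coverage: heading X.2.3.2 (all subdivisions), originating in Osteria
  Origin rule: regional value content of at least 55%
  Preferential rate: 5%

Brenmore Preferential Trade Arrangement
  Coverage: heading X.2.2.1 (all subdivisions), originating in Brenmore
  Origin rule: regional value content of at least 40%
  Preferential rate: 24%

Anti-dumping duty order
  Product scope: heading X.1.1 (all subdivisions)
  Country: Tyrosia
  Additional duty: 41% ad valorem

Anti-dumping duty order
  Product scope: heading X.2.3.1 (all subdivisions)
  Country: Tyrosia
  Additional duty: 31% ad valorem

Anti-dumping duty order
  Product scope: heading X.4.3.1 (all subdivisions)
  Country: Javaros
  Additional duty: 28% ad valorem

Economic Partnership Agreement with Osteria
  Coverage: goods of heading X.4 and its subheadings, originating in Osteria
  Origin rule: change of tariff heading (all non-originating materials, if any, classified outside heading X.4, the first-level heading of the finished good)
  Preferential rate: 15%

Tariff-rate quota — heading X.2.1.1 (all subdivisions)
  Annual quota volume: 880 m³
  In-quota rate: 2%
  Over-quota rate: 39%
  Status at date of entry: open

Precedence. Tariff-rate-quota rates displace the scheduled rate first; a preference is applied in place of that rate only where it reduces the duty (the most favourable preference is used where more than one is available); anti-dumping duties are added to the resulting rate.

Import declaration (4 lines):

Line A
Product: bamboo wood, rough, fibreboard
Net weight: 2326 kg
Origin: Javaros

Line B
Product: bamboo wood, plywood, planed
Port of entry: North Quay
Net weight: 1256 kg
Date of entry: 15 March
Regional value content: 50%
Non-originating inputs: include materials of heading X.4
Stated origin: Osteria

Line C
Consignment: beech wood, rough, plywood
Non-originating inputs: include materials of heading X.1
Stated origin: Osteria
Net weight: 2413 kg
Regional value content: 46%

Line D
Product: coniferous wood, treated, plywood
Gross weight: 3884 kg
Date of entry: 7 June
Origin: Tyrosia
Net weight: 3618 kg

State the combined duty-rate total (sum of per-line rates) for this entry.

77%

Line A: bamboo → X.4; fibreboard → X.4.2; rough → X.4.2.2. Scheduled 21%. No special measure applies. → 21%.
Line B: bamboo → X.4; plywood → X.4.3; planed → X.4.3.2. Scheduled 8%. Osteria agreement on X.2.3.2: X.4.3.2 not covered; Osteria agreement on X.4: CTH not met. → 8%.
Line C: beech → X.1; plywood → X.1.1; rough → X.1.1.2. Scheduled 15%. Osteria agreement on X.2.3.2: X.1.1.2 not covered; Osteria agreement on X.4: X.1.1.2 not covered. → 15%.
Line D: coniferous → X.3; plywood → X.3.2; treated → X.3.2.2. Scheduled 33%. No special measure applies. → 33%.
Sum: 21% + 8% + 15% + 33% = 77%.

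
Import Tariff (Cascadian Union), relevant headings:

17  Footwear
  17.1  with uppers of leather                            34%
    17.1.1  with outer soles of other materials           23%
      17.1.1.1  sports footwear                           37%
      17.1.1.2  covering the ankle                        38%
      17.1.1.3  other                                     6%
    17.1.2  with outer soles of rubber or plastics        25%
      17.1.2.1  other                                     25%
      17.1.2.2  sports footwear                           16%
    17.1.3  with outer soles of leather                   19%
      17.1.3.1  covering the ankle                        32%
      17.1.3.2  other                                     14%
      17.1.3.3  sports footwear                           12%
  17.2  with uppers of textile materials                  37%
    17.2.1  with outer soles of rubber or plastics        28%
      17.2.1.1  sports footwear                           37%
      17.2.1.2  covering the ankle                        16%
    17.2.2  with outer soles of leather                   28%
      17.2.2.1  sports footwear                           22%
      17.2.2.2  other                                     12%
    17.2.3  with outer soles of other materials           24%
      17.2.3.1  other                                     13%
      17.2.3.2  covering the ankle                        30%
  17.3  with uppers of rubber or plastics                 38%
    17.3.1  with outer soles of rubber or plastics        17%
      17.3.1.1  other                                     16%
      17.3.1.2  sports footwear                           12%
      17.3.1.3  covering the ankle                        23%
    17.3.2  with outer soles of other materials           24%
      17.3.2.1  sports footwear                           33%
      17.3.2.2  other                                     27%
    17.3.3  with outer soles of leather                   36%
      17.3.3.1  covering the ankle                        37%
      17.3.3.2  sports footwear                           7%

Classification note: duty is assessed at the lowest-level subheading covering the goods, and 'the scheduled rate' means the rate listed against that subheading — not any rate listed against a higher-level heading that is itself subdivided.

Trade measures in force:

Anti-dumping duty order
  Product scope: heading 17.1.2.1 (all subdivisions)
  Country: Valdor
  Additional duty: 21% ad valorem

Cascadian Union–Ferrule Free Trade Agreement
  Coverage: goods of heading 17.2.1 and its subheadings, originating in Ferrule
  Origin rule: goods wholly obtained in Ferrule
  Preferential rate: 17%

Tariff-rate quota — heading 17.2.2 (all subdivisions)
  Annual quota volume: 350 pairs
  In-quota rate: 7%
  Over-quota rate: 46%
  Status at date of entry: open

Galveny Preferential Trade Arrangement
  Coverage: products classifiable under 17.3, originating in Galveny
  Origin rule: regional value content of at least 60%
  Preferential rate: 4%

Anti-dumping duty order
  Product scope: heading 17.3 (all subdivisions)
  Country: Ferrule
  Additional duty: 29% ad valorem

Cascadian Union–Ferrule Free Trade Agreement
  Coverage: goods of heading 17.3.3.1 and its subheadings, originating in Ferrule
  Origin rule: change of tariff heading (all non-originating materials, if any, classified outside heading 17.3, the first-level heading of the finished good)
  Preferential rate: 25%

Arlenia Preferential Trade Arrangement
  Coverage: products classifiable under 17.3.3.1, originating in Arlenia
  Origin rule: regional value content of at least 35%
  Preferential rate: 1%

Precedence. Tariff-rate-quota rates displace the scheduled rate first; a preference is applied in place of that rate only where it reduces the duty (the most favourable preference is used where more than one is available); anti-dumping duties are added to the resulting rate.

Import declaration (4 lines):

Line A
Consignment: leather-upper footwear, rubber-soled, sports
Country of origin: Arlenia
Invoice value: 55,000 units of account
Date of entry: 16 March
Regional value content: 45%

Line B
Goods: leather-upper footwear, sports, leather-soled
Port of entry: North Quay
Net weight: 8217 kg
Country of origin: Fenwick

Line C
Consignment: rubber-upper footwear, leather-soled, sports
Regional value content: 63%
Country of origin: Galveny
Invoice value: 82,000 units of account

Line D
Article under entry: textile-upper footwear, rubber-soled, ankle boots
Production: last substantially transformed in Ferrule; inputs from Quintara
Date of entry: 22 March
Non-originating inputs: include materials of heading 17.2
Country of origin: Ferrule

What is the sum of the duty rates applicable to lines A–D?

48%

Line A: leather-upper → 17.1; rubber-soled → 17.1.2; sports → 17.1.2.2. Scheduled 16%. Arlenia agreement on 17.3.3.1: 17.1.2.2 not covered. → 16%.
Line B: leather-upper → 17.1; leather-soled → 17.1.3; sports → 17.1.3.3. Scheduled 12%. No special measure applies. → 12%.
Line C: rubber-upper → 17.3; leather-soled → 17.3.3; sports → 17.3.3.2. Scheduled 7%. Galveny agreement on 17.3: RVC ≥ 60% → 4% available; preferential 4%. → 4%.
Line D: textile-upper → 17.2; rubber-soled → 17.2.1; ankle boots → 17.2.1.2. Scheduled 16%. Ferrule agreement on 17.2.1: not wholly obtained; Ferrule agreement on 17.3.3.1: 17.2.1.2 not covered. → 16%.
Sum: 16% + 12% + 4% + 16% = 48%.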